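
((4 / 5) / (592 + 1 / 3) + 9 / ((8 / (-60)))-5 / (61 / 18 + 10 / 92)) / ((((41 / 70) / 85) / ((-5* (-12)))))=-7914640680450 / 13187117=-600179.76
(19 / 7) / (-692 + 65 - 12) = -19 / 4473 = -0.00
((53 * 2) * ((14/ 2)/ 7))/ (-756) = -0.14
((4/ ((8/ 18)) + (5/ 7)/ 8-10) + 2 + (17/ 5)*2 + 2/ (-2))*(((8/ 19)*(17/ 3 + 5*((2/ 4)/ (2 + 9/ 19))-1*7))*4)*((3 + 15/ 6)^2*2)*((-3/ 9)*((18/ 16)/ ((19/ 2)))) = 3034317/ 339340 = 8.94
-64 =-64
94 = 94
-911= -911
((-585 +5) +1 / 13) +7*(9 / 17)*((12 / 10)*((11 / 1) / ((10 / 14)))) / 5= -15641997 / 27625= -566.23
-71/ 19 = -3.74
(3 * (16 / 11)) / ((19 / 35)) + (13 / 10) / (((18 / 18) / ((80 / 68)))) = 33994 / 3553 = 9.57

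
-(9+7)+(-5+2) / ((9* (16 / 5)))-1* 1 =-821 / 48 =-17.10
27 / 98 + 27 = 2673 / 98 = 27.28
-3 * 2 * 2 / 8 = -3 / 2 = -1.50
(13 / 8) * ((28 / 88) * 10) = 5.17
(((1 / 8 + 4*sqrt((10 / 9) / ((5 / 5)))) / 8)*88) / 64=0.75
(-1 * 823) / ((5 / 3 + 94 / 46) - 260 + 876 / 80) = 1135740 / 338569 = 3.35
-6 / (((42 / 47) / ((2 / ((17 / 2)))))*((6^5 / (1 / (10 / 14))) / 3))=-47 / 55080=-0.00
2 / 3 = 0.67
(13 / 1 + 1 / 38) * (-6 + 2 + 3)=-495 / 38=-13.03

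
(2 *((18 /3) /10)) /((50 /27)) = 81 /125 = 0.65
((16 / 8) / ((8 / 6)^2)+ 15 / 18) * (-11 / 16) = -1.35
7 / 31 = 0.23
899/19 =47.32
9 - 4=5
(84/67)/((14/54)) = 324/67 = 4.84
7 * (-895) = -6265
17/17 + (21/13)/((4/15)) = 367/52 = 7.06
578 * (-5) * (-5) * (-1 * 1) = -14450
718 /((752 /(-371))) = -133189 /376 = -354.23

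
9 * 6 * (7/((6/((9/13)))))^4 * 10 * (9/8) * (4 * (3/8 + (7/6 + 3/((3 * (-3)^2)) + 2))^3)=5896484673345/116985856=50403.40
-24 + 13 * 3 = 15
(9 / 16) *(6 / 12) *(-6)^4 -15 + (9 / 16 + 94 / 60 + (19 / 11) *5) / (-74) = 68249899 / 195360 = 349.35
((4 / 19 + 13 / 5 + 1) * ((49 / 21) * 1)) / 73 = 2534 / 20805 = 0.12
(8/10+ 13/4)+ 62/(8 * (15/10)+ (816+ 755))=4.09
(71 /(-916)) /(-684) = 71 /626544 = 0.00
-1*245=-245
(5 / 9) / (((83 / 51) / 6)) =170 / 83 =2.05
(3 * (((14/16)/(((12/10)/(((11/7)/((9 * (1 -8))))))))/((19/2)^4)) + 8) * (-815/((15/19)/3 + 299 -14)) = -10706121827/468414828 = -22.86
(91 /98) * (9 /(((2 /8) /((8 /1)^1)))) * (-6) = -11232 /7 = -1604.57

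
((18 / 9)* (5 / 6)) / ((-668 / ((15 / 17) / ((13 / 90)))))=-1125 / 73814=-0.02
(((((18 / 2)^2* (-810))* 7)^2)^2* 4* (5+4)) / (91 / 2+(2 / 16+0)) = 2562682448697563658816000 / 73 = 35105239023254296696109.59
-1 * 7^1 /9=-7 /9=-0.78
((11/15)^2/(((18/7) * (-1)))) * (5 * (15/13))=-847/702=-1.21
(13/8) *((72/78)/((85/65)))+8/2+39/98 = 5.55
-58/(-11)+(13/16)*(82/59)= 33239/5192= 6.40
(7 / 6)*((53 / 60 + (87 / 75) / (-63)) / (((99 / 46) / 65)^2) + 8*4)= 506904865 / 529254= 957.77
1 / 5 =0.20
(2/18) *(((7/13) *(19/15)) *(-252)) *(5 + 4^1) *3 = -33516/65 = -515.63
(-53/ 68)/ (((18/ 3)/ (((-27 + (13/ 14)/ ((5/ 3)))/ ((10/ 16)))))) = 32701/ 5950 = 5.50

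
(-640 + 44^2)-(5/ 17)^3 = 6367123/ 4913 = 1295.97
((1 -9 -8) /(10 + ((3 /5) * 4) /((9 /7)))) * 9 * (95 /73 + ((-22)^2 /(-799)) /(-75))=-412430904 /25955515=-15.89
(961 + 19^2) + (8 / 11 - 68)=13802 / 11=1254.73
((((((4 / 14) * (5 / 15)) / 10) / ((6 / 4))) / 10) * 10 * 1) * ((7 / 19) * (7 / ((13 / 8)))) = 112 / 11115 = 0.01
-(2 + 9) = -11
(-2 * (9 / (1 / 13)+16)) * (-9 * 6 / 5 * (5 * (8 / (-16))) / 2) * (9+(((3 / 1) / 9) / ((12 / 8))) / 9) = -32407.67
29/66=0.44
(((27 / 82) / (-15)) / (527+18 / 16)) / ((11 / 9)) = -324 / 9527375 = -0.00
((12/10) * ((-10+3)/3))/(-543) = 14/2715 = 0.01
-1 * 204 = -204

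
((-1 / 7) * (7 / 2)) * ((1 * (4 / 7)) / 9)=-2 / 63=-0.03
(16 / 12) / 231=4 / 693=0.01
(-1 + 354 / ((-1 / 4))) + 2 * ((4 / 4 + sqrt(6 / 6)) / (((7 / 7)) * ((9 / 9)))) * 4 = -1401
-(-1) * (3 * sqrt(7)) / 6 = sqrt(7) / 2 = 1.32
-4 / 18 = -2 / 9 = -0.22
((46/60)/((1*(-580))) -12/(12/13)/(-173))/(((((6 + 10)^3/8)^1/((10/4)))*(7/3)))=222221/1438474240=0.00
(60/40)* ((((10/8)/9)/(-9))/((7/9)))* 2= -5/84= -0.06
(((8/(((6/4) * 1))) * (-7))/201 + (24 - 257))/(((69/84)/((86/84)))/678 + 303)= -2732915396/3551145993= -0.77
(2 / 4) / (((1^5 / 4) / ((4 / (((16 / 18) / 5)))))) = 45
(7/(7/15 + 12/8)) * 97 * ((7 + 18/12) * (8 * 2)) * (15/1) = 41554800/59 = 704318.64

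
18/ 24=3/ 4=0.75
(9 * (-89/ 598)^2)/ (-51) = -23763/ 6079268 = -0.00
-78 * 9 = -702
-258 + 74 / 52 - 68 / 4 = -7113 / 26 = -273.58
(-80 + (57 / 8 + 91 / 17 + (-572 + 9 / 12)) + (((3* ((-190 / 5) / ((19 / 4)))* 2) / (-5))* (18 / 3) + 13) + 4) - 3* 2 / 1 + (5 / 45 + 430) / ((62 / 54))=-4122387 / 21080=-195.56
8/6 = 4/3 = 1.33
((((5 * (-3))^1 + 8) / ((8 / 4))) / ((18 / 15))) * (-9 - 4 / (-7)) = 295 / 12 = 24.58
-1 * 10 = -10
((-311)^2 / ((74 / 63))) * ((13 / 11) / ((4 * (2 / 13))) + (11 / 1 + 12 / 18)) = 7285702767 / 6512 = 1118811.85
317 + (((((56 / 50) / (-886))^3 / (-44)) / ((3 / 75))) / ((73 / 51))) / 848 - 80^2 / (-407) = 227750592332521032241 / 684501370408405000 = 332.72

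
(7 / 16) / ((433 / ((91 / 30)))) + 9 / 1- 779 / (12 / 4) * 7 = -375912643 / 207840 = -1808.66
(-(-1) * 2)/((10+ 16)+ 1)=2/27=0.07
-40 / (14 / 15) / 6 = -50 / 7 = -7.14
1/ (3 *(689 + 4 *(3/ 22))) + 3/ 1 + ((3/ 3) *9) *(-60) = -12219424/ 22755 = -537.00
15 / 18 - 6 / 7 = -1 / 42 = -0.02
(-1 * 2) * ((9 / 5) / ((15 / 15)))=-18 / 5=-3.60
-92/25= -3.68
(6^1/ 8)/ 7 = 3/ 28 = 0.11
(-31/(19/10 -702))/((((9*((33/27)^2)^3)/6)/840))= 92258157600/12402698561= 7.44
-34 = -34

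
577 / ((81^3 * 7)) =577 / 3720087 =0.00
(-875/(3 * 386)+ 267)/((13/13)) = 308311/1158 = 266.24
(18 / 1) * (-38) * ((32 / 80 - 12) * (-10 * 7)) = -555408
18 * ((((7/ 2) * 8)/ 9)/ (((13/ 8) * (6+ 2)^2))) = 7/ 13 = 0.54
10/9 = 1.11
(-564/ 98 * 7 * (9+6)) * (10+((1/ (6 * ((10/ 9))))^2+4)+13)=-4572207/ 280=-16329.31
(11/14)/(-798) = -11/11172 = -0.00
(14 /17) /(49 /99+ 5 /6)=2772 /4471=0.62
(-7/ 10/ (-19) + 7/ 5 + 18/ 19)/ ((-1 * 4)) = -453/ 760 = -0.60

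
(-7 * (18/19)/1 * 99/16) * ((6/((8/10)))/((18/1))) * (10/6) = -17325/608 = -28.50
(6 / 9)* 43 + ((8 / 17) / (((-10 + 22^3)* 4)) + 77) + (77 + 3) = 16788538 / 90423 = 185.67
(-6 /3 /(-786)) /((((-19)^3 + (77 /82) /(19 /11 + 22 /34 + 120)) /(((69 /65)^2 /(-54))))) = 0.00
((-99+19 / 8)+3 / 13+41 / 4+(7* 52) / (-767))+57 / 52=-524767 / 6136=-85.52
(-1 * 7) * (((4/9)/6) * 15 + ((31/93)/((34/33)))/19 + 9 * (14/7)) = -778477/5814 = -133.90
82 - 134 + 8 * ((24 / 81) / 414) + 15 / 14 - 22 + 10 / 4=-70.42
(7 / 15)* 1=7 / 15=0.47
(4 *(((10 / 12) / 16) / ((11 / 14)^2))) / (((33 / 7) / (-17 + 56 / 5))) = -9947 / 23958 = -0.42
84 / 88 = 21 / 22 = 0.95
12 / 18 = 2 / 3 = 0.67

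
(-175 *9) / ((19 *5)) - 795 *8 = -121155 / 19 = -6376.58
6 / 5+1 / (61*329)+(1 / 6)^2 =4435429 / 3612420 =1.23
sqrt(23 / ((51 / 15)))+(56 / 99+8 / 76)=1262 / 1881+sqrt(1955) / 17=3.27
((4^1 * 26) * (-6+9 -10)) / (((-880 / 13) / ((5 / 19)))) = 1183 / 418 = 2.83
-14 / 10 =-7 / 5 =-1.40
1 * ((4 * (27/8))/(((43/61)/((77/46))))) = 126819/3956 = 32.06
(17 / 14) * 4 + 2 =48 / 7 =6.86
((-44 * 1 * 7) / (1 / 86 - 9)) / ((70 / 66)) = 124872 / 3865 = 32.31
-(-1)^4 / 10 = -1 / 10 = -0.10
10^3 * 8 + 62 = 8062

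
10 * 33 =330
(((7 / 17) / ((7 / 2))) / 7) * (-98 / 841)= -28 / 14297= -0.00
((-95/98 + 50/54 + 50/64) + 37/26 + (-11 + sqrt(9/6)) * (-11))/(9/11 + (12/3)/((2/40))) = 745621789/489277152 - 121 * sqrt(6)/1778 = 1.36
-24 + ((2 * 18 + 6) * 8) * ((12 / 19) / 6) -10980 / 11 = -206244 / 209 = -986.81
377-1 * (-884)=1261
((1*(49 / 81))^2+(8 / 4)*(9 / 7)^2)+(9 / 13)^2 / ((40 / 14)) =4172479043 / 1086632820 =3.84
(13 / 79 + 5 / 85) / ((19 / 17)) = 300 / 1501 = 0.20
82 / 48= 41 / 24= 1.71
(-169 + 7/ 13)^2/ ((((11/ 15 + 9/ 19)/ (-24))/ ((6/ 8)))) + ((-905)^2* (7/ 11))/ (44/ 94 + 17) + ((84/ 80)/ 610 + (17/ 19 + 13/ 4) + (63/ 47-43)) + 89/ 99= -2531596482991446107921/ 6434944439437800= -393413.88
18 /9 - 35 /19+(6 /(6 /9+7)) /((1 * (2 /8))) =1437 /437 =3.29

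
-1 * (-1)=1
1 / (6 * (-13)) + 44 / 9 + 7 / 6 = 707 / 117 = 6.04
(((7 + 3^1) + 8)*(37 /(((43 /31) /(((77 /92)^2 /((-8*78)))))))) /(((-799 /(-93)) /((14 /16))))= -0.05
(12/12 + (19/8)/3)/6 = 43/144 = 0.30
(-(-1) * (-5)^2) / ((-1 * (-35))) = 5 / 7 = 0.71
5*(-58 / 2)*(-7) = 1015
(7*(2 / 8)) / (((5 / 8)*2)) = 7 / 5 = 1.40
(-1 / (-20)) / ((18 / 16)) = 2 / 45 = 0.04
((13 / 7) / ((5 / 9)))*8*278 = 260208 / 35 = 7434.51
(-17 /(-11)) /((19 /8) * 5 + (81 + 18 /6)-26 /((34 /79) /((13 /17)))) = 39304 /1263405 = 0.03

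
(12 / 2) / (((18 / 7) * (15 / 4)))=28 / 45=0.62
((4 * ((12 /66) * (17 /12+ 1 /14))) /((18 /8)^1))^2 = 0.23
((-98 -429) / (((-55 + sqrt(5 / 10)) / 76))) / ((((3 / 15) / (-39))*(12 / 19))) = -1360266050 / 6049 -12366055*sqrt(2) / 6049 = -227765.63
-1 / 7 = -0.14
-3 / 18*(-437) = 437 / 6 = 72.83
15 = 15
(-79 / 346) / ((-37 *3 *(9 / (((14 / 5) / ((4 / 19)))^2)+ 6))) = 1397431 / 4110747804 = 0.00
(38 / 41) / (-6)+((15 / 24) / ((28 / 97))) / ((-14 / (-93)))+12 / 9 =6002635 / 385728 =15.56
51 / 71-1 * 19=-1298 / 71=-18.28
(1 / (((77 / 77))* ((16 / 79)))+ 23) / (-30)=-149 / 160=-0.93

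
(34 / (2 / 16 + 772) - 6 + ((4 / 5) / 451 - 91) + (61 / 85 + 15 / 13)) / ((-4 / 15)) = 292696763731 / 820890356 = 356.56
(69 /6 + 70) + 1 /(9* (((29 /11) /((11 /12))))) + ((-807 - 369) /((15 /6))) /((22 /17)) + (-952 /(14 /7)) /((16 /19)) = -36484766 /43065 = -847.20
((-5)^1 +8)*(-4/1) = -12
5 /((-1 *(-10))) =1 /2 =0.50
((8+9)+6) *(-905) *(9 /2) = -187335 /2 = -93667.50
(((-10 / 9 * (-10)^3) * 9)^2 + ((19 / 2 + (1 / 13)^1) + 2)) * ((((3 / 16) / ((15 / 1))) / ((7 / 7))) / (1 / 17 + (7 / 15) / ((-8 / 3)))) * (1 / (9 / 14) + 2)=-117866680312 / 3081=-38255981.93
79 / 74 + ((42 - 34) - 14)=-365 / 74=-4.93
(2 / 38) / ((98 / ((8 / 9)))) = 4 / 8379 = 0.00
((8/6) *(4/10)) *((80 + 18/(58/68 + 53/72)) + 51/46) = 49.30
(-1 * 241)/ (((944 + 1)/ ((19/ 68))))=-4579/ 64260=-0.07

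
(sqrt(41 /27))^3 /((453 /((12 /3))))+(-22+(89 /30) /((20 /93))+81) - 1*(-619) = 164*sqrt(123) /110079+138359 /200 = 691.81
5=5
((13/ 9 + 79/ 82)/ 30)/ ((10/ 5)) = 1777/ 44280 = 0.04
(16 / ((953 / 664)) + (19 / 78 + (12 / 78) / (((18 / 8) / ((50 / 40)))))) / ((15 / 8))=10237588 / 1672515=6.12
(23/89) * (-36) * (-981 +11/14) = 5681322/623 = 9119.30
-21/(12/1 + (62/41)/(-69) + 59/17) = -144279/106139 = -1.36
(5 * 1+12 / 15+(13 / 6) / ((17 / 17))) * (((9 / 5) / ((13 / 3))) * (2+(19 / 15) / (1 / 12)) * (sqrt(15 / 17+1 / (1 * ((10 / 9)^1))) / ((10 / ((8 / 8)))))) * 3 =277479 * sqrt(51510) / 2762500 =22.80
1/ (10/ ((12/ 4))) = 3/ 10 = 0.30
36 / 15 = 12 / 5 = 2.40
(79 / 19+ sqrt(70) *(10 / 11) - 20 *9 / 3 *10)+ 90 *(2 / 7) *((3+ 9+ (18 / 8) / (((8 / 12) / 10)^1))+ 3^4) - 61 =10 *sqrt(70) / 11+ 346125 / 133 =2610.05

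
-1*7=-7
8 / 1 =8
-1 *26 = -26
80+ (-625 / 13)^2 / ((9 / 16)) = 6371680 / 1521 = 4189.14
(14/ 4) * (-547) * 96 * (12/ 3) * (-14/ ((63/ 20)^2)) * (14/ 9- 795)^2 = 1428155028838400/ 2187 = 653020132070.60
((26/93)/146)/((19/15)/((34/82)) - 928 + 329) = -1105/343899058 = -0.00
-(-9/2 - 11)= 31/2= 15.50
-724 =-724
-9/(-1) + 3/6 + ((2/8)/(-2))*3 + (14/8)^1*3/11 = 845/88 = 9.60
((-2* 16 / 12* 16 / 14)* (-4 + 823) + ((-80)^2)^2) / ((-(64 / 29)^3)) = -15608008829 / 4096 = -3810549.03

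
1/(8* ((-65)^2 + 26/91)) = 7/236616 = 0.00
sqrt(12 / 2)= 2.45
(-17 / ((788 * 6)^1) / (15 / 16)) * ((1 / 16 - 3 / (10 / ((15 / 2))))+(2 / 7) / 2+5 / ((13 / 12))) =-323 / 32760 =-0.01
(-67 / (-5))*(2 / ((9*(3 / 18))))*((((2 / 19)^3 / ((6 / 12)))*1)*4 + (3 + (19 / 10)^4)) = 73718876513 / 257212500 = 286.61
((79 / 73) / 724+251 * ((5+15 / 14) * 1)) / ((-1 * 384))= -563799263 / 142066176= -3.97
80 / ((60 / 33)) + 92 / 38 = 882 / 19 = 46.42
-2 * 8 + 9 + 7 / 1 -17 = -17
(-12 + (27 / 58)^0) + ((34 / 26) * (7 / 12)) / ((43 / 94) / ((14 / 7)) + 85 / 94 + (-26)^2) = -54606536 / 4964739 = -11.00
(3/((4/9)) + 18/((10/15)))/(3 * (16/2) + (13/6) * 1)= 405/314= 1.29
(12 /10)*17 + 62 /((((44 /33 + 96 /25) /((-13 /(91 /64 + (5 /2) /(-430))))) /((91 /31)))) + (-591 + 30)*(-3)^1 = 869691551 /630015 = 1380.43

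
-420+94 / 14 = -2893 / 7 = -413.29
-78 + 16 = -62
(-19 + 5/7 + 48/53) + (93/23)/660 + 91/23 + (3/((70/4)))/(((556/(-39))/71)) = -3723903427/260939140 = -14.27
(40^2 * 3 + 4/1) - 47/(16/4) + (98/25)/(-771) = 369482083/77100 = 4792.24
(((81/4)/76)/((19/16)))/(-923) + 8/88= 332312/3665233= 0.09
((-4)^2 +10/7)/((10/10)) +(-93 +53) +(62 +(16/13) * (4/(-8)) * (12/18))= 10652/273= 39.02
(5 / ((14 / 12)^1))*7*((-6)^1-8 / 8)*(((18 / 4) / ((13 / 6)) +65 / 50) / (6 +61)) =-9219 / 871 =-10.58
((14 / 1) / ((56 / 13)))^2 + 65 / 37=12.32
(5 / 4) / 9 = 5 / 36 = 0.14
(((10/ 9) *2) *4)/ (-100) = -0.09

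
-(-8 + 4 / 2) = 6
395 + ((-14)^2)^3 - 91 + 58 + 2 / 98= 368965003 / 49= 7529898.02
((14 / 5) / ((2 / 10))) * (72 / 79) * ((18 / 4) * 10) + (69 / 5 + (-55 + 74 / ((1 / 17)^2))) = 8657996 / 395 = 21918.98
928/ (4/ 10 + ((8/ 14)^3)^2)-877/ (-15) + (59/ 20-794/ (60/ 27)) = 1838.36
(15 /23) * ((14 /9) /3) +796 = 164842 /207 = 796.34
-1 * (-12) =12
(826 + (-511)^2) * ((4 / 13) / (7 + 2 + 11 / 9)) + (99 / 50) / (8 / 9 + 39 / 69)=1542906459 / 195650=7886.05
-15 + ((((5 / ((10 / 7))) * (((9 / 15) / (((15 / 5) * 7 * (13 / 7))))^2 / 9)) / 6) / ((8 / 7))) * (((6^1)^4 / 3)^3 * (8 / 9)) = 946.95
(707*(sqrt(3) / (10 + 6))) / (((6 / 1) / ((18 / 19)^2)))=19089*sqrt(3) / 2888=11.45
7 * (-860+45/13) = -77945/13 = -5995.77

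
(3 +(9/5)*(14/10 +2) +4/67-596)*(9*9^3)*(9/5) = -58040679276/8375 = -6930230.36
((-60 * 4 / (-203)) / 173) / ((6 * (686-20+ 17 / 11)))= 440 / 257878817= 0.00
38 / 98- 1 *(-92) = 4527 / 49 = 92.39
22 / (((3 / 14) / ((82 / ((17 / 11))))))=277816 / 51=5447.37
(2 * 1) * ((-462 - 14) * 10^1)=-9520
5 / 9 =0.56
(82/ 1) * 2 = 164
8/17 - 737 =-12521/17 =-736.53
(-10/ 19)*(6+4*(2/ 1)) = -140/ 19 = -7.37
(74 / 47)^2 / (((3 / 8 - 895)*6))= -21904 / 47429439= -0.00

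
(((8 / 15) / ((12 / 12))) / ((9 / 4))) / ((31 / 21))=224 / 1395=0.16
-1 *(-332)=332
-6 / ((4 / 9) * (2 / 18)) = -243 / 2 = -121.50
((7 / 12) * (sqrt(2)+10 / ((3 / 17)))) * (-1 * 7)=-4165 / 18-49 * sqrt(2) / 12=-237.16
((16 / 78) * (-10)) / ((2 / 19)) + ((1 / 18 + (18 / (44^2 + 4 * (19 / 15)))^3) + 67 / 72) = -834829542753461 / 45123317300763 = -18.50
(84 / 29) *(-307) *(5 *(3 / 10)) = -38682 / 29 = -1333.86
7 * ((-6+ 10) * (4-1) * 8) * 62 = 41664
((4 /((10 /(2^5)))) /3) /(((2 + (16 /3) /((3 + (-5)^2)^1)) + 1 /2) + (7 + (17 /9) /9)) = 24192 /56135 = 0.43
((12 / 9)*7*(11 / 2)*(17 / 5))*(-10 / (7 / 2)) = -1496 / 3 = -498.67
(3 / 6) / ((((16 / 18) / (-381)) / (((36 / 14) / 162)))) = -381 / 112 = -3.40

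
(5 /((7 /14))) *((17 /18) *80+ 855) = 83750 /9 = 9305.56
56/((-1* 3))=-56/3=-18.67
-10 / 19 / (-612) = 5 / 5814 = 0.00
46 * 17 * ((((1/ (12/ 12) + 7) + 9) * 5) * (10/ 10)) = 66470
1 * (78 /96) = 13 /16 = 0.81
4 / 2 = 2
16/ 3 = 5.33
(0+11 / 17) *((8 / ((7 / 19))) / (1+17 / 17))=836 / 119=7.03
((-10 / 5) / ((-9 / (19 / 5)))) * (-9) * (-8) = 304 / 5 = 60.80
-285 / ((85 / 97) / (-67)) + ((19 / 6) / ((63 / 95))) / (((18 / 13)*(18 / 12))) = 3781140163 / 173502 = 21793.06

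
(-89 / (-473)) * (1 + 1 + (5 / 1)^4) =117.98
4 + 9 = 13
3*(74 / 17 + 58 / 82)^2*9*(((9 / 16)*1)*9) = 27205687323 / 7772944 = 3500.05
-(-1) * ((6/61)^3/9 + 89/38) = 20202221/8625278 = 2.34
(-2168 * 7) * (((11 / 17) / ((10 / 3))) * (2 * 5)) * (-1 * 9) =4507272 / 17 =265133.65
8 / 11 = 0.73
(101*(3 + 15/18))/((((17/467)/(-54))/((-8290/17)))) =80939987010/289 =280069159.20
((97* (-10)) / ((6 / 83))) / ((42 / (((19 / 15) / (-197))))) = 152969 / 74466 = 2.05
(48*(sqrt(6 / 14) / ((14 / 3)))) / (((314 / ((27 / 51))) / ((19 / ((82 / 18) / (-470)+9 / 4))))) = 52079760*sqrt(21) / 2478692293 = 0.10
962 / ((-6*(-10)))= 481 / 30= 16.03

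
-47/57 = -0.82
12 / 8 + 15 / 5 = 4.50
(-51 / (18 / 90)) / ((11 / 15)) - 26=-4111 / 11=-373.73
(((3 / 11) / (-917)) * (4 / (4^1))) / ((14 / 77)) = -3 / 1834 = -0.00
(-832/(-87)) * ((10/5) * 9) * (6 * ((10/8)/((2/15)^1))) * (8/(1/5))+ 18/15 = 56160174/145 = 387311.54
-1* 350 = -350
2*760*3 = 4560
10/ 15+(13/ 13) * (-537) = -1609/ 3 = -536.33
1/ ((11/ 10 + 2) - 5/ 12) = 60/ 161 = 0.37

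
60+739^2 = 546181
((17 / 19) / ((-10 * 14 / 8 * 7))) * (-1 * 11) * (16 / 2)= 2992 / 4655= 0.64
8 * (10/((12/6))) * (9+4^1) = 520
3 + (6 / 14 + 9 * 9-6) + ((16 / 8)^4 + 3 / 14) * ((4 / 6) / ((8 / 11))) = 2239 / 24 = 93.29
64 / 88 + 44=492 / 11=44.73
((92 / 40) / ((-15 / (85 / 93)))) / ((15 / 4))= -782 / 20925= -0.04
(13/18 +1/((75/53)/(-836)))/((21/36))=-531046/525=-1011.52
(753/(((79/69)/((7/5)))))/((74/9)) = 3273291/29230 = 111.98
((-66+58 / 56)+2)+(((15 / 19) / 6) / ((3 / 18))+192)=69067 / 532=129.83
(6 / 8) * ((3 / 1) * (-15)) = -135 / 4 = -33.75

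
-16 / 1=-16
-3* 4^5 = -3072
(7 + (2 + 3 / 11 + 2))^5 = 29316250624 / 161051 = 182030.85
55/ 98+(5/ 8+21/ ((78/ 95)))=136385/ 5096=26.76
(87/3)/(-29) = -1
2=2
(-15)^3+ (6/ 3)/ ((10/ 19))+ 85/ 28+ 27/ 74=-17445201/ 5180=-3367.80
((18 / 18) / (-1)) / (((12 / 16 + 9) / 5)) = -20 / 39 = -0.51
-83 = -83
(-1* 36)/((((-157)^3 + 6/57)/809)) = 553356/73527965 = 0.01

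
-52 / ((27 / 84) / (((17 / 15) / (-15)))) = 24752 / 2025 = 12.22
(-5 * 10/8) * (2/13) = -25/26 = -0.96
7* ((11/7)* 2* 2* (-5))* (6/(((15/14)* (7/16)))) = -2816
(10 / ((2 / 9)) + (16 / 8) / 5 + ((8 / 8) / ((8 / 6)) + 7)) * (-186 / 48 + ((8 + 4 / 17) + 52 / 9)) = 13190767 / 24480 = 538.84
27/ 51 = 0.53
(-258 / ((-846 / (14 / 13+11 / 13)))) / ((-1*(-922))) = 0.00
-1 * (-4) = 4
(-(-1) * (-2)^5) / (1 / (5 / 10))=-16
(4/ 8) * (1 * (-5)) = -5/ 2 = -2.50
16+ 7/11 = 183/11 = 16.64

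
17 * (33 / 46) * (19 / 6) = 38.62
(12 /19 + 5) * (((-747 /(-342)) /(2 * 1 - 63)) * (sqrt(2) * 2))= -8881 * sqrt(2) /22021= -0.57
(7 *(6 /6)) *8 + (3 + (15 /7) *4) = 473 /7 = 67.57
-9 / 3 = -3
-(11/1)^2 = -121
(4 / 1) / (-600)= -1 / 150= -0.01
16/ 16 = 1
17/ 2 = 8.50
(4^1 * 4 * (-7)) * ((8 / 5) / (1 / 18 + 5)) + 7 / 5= -2213 / 65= -34.05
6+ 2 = 8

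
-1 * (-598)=598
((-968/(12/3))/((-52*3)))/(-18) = -121/1404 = -0.09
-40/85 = -8/17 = -0.47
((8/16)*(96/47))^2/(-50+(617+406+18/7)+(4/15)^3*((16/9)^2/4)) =4408992000/4123996562323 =0.00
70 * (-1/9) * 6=-140/3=-46.67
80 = 80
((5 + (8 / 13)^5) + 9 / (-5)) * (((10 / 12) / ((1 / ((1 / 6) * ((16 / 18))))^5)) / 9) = 3125518336 / 143846515622277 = 0.00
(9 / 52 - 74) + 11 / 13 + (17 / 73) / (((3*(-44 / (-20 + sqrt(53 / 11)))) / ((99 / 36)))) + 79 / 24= -528343 / 7592 - 17*sqrt(583) / 38544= -69.60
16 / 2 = 8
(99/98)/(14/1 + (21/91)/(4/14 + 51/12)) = 163449/2273404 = 0.07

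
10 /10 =1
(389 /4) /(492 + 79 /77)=29953 /151852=0.20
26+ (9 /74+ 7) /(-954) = 1834969 /70596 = 25.99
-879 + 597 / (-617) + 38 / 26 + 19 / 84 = -878.28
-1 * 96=-96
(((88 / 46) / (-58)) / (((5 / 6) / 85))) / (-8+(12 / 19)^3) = 3847899 / 8861762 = 0.43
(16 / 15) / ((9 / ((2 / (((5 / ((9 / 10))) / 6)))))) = 32 / 125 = 0.26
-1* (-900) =900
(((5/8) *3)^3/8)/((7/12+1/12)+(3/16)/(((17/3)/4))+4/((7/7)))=172125/1002496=0.17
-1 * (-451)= 451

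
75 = 75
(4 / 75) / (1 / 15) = 4 / 5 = 0.80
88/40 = 2.20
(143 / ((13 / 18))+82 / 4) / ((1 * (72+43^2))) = 437 / 3842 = 0.11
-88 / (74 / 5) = -220 / 37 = -5.95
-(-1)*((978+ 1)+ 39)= 1018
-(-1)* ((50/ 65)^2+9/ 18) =369/ 338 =1.09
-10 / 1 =-10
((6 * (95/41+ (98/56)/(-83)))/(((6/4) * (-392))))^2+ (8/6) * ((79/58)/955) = 362313005532773/147849090209136960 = 0.00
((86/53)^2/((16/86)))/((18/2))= 1.57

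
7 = 7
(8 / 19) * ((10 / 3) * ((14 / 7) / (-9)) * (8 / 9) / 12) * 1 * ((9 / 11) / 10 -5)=17312 / 152361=0.11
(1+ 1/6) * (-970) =-3395/3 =-1131.67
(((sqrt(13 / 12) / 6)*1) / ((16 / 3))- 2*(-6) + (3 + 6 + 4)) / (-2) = -25 / 2- sqrt(39) / 384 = -12.52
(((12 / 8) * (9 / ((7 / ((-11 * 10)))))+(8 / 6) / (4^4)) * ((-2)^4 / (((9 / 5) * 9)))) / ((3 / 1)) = -1425565 / 20412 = -69.84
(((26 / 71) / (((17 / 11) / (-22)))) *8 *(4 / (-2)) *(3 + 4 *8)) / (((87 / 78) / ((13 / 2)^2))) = 110578.71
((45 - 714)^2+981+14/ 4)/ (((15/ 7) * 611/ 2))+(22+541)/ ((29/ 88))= 48936941/ 20445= 2393.59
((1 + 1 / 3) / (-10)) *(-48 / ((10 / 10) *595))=32 / 2975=0.01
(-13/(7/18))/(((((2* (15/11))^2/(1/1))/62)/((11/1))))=-536393/175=-3065.10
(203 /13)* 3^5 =49329 /13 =3794.54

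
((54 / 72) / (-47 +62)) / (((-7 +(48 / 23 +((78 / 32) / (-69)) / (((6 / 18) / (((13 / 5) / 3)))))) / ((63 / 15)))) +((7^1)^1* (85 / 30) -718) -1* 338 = -286273357 / 276270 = -1036.21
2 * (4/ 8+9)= 19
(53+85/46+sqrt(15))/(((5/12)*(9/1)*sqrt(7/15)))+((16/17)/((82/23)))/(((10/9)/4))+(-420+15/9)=-4363739/10455+4*sqrt(7)/7+1682*sqrt(105)/805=-394.46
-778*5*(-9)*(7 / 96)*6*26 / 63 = 25285 / 4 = 6321.25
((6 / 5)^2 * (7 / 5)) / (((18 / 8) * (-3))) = -112 / 375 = -0.30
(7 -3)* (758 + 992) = 7000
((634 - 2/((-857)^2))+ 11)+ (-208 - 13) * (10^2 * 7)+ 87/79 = -8938433818000/58021471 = -154053.90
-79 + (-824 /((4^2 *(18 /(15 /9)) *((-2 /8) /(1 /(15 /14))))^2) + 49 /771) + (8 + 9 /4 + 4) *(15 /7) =-2303300731 /47212956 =-48.79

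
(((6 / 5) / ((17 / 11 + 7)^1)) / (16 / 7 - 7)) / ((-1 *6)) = 7 / 1410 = 0.00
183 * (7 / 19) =1281 / 19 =67.42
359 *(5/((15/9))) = 1077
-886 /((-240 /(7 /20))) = 3101 /2400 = 1.29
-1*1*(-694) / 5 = 694 / 5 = 138.80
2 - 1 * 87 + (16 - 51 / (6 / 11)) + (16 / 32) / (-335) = -54438 / 335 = -162.50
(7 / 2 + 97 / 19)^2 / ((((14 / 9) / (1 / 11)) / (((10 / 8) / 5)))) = 962361 / 889504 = 1.08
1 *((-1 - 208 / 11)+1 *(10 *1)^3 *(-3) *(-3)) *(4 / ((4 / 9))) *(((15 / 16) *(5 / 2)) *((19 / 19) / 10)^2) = 2667087 / 1408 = 1894.24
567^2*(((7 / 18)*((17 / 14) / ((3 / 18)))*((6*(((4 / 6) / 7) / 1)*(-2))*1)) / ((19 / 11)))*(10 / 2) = -57255660 / 19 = -3013455.79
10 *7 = 70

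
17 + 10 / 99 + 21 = 3772 / 99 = 38.10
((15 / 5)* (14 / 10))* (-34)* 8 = -1142.40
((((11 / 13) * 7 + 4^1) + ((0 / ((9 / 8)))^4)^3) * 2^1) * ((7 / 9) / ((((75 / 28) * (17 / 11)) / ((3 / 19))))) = 185416 / 314925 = 0.59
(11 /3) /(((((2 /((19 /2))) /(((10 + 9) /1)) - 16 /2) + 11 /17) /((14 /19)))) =-49742 /135171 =-0.37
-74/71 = -1.04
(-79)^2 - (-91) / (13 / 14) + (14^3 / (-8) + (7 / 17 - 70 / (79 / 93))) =7942511 / 1343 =5914.01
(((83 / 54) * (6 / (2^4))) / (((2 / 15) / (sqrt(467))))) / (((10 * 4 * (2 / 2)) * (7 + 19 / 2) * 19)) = 83 * sqrt(467) / 240768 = 0.01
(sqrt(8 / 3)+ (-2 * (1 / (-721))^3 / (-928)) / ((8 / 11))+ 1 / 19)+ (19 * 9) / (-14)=-321484479471889 / 26434272500608+ 2 * sqrt(6) / 3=-10.53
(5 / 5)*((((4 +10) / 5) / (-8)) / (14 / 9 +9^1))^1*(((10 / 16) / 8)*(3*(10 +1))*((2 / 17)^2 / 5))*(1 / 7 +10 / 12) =-4059 / 17571200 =-0.00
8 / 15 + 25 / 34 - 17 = -8023 / 510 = -15.73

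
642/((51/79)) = 16906/17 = 994.47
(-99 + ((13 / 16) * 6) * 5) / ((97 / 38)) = -11343 / 388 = -29.23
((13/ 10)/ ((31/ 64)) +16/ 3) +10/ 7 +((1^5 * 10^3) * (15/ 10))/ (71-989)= 1296796/ 166005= 7.81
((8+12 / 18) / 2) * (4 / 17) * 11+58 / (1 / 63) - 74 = 183152 / 51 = 3591.22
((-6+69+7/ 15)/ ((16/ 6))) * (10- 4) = 714/ 5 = 142.80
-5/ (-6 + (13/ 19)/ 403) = 2945/ 3533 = 0.83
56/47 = 1.19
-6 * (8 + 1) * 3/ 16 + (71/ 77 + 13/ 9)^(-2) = -26751951/ 2689600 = -9.95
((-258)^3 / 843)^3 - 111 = -187591687222665648615 / 22188041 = -8454630457130.74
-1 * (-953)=953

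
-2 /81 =-0.02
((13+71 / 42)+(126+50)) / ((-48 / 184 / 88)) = -64326.25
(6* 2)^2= 144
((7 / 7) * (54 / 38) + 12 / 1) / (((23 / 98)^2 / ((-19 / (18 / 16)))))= -6530720 / 1587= -4115.14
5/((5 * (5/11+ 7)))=11/82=0.13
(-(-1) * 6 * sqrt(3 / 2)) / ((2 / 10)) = 15 * sqrt(6) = 36.74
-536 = -536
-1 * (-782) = 782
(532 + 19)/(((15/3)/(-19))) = -10469/5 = -2093.80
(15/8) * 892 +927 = 5199/2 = 2599.50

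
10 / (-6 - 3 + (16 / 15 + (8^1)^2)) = 150 / 841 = 0.18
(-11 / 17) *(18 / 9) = -22 / 17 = -1.29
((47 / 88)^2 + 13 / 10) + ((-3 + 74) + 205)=10748101 / 38720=277.59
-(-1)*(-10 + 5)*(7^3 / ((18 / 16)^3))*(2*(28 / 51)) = -49172480 / 37179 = -1322.59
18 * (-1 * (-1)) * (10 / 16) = 45 / 4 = 11.25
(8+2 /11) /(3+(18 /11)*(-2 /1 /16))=120 /41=2.93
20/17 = 1.18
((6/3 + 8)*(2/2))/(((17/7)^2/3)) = 1470/289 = 5.09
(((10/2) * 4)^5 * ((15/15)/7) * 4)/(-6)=-6400000/21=-304761.90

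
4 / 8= 1 / 2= 0.50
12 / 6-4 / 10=1.60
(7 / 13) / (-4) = -7 / 52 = -0.13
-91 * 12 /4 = -273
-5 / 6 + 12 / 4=13 / 6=2.17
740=740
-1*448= -448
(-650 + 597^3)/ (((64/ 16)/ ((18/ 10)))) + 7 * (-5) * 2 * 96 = 1914845307/ 20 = 95742265.35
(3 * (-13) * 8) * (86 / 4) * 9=-60372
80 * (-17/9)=-1360/9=-151.11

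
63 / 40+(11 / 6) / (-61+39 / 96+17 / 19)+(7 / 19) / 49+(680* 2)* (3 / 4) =591785085649 / 579300120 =1021.55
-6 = -6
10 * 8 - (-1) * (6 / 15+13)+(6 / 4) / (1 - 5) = 3721 / 40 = 93.02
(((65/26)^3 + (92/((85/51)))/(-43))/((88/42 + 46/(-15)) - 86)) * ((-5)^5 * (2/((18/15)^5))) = 414.18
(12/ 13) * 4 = 48/ 13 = 3.69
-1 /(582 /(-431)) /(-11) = -431 /6402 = -0.07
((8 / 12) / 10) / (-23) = -1 / 345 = -0.00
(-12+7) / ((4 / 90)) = -225 / 2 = -112.50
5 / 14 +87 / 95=1693 / 1330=1.27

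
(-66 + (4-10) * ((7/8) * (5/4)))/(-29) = 1161/464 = 2.50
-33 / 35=-0.94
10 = 10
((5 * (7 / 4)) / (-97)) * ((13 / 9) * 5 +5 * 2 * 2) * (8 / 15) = -3430 / 2619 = -1.31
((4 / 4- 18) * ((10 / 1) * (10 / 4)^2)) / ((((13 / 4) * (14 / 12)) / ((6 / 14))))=-76500 / 637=-120.09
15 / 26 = 0.58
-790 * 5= -3950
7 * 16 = 112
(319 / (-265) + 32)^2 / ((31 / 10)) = 133203842 / 435395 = 305.94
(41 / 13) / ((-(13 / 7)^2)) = -2009 / 2197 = -0.91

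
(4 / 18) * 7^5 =33614 / 9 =3734.89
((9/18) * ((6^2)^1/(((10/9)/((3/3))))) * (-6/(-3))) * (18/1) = 2916/5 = 583.20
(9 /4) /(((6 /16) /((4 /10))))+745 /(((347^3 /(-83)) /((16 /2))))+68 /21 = 24682957016 /4387101915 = 5.63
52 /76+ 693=13180 /19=693.68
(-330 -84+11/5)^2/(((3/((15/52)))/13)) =4239481/20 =211974.05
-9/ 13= -0.69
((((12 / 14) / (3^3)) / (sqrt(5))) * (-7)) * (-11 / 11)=2 * sqrt(5) / 45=0.10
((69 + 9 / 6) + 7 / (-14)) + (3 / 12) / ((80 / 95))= 70.30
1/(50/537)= 537/50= 10.74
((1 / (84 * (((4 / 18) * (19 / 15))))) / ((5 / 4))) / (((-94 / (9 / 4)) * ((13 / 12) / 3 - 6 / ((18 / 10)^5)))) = -1594323 / 85788724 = -0.02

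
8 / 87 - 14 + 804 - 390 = 34808 / 87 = 400.09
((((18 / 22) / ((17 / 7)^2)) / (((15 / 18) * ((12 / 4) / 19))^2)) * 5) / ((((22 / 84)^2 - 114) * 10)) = -561661128 / 15972488125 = -0.04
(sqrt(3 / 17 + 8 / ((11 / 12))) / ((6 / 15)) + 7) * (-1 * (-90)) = 630 + 675 * sqrt(34595) / 187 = 1301.38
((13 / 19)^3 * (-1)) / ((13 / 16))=-2704 / 6859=-0.39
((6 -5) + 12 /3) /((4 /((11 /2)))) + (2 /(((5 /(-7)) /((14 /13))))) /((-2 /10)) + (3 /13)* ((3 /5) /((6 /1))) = 879 /40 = 21.98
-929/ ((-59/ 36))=33444/ 59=566.85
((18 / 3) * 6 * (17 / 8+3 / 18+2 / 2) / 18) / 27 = 79 / 324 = 0.24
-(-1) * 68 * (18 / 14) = 612 / 7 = 87.43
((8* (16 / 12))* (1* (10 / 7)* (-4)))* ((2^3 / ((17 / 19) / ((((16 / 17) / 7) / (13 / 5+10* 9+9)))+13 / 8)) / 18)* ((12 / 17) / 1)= -15564800 / 551647467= -0.03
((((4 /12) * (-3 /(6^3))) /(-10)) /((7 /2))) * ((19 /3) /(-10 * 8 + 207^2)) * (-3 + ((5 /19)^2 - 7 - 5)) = -77 /263285964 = -0.00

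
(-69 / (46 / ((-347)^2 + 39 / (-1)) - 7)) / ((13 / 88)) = 15226805 / 228189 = 66.73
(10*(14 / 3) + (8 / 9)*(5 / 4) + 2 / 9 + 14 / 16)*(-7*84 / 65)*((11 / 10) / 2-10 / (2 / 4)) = 22358553 / 2600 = 8599.44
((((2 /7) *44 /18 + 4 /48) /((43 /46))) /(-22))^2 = 20529961 /14207686416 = 0.00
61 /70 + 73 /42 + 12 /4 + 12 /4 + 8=1744 /105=16.61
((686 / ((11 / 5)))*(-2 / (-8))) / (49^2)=5 / 154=0.03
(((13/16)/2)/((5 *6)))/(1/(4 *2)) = 13/120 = 0.11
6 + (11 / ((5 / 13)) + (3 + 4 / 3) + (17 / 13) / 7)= 53399 / 1365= 39.12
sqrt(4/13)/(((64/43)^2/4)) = 1849 * sqrt(13)/6656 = 1.00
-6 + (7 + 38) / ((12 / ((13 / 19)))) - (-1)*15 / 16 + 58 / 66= -16231 / 10032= -1.62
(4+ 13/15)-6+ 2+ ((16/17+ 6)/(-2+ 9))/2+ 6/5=4574/1785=2.56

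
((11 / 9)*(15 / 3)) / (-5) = -11 / 9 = -1.22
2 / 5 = 0.40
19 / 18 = 1.06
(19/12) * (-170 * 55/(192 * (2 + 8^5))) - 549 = -4145081957/7550208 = -549.00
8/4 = 2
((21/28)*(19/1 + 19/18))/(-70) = -361/1680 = -0.21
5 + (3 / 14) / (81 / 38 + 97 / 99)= 415318 / 81935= 5.07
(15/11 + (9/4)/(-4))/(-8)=-141/1408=-0.10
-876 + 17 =-859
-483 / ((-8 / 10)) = 2415 / 4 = 603.75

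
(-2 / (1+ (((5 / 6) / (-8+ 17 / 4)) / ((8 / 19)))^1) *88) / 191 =-6336 / 3247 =-1.95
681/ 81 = 8.41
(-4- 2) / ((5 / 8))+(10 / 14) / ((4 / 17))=-919 / 140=-6.56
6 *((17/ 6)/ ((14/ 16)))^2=9248/ 147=62.91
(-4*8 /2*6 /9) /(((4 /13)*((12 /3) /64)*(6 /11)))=-9152 /9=-1016.89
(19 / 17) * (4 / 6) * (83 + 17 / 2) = 1159 / 17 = 68.18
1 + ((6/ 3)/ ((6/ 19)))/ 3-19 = -143/ 9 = -15.89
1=1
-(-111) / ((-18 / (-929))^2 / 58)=926042993 / 54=17148944.31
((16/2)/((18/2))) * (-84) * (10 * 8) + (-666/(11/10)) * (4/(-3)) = -170480/33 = -5166.06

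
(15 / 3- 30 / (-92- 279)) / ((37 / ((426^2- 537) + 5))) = 341079440 / 13727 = 24847.34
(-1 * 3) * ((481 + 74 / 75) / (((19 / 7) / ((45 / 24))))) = -759129 / 760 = -998.85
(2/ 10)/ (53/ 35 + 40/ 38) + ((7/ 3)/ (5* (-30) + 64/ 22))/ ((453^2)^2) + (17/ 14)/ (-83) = 2138200779997714115/ 33787105132578900543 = 0.06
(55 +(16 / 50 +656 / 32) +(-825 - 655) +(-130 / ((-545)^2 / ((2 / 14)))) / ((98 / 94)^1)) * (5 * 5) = -286114535467 / 8150366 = -35104.50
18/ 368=9/ 184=0.05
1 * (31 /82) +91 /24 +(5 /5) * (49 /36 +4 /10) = 87539 /14760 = 5.93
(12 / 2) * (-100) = -600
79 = 79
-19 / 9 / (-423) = 19 / 3807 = 0.00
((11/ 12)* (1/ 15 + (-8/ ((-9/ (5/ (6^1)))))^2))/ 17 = 24673/ 743580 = 0.03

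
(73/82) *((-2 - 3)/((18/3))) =-365/492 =-0.74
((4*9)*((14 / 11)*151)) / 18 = 4228 / 11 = 384.36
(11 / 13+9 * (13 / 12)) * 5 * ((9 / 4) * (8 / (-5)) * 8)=-19836 / 13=-1525.85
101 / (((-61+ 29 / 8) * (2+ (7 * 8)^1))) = -404 / 13311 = -0.03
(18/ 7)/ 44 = 9/ 154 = 0.06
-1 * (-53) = 53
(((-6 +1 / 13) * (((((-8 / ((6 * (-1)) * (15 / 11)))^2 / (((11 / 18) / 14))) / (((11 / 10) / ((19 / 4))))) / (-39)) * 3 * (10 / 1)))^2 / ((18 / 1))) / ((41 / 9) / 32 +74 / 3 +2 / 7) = 48113029414912 / 117039293631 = 411.08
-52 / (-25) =52 / 25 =2.08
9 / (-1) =-9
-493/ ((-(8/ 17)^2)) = 2226.20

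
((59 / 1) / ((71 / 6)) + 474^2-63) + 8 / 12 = 47843773 / 213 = 224618.65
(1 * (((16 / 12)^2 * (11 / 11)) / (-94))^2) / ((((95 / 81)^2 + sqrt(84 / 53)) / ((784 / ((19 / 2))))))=204635289600 / 1548417461249 - 106662334464 * sqrt(1113) / 29419931763731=0.01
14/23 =0.61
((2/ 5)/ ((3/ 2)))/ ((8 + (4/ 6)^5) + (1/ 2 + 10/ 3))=648/ 29075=0.02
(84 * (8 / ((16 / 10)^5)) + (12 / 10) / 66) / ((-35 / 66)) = -10831197 / 89600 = -120.88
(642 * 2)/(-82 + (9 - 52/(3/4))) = -3852/427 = -9.02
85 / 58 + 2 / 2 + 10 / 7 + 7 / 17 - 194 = -1309269 / 6902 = -189.69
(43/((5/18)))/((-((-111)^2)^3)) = -86/1039119195645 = -0.00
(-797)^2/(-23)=-27617.78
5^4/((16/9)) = 5625/16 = 351.56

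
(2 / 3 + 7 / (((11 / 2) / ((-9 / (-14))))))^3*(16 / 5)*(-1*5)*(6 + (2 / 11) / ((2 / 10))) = -143061184 / 395307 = -361.90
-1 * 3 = -3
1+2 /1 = 3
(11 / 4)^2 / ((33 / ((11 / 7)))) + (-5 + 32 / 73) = -103055 / 24528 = -4.20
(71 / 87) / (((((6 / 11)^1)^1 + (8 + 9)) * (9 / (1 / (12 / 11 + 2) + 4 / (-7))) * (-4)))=46079 / 143865288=0.00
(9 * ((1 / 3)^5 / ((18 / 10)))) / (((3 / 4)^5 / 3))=5120 / 19683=0.26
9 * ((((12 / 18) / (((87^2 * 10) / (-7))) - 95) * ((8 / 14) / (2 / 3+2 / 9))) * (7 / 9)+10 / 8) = -21003989 / 50460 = -416.25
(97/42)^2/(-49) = -9409/86436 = -0.11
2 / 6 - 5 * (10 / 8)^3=-1811 / 192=-9.43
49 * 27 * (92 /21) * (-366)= -2121336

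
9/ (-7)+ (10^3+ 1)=6998/ 7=999.71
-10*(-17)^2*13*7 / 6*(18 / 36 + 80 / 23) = -8021195 / 46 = -174373.80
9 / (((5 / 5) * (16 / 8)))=9 / 2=4.50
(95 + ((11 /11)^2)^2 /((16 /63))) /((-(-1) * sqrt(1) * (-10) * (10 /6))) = -4749 /800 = -5.94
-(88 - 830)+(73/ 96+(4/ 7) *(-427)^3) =-4270803191/ 96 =-44487533.24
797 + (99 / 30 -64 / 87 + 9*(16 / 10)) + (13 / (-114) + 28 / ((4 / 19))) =946.85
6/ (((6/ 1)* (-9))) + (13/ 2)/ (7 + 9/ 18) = 0.76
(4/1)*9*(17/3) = 204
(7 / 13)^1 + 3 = 3.54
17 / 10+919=9207 / 10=920.70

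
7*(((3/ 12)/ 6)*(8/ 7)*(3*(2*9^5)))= 118098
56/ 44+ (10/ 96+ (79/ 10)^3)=32631449/ 66000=494.42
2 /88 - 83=-3651 /44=-82.98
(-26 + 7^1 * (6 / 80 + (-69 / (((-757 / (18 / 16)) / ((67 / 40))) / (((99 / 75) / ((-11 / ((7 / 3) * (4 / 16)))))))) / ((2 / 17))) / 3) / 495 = -1262722477 / 23981760000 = -0.05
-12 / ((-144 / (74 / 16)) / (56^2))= 3626 / 3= 1208.67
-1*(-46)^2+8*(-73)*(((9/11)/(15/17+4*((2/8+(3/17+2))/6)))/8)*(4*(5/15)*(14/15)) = -590076/275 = -2145.73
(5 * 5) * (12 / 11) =27.27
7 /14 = 1 /2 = 0.50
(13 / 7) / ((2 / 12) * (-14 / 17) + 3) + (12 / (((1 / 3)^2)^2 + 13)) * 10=5316321 / 538594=9.87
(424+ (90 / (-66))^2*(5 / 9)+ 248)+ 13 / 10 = 815943 / 1210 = 674.33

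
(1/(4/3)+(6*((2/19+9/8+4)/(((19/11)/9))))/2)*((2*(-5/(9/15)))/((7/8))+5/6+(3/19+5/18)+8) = -929693035/1152312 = -806.81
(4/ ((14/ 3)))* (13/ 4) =39/ 14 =2.79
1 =1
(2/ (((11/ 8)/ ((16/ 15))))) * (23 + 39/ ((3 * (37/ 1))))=73728/ 2035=36.23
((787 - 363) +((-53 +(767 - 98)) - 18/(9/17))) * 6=6036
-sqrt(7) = -2.65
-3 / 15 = -1 / 5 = -0.20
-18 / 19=-0.95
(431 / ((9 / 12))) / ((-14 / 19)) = -16378 / 21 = -779.90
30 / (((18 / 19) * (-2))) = -95 / 6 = -15.83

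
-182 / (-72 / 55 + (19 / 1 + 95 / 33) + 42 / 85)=-255255 / 29542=-8.64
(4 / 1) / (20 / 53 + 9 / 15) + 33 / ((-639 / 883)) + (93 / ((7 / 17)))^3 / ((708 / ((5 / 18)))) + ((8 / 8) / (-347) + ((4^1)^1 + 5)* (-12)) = 1935107816348561 / 442738124472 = 4370.77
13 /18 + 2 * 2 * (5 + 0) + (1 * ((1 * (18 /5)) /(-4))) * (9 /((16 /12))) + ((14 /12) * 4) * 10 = 22073 /360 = 61.31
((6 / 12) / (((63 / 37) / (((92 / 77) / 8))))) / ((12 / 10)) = 4255 / 116424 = 0.04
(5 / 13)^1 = 5 / 13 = 0.38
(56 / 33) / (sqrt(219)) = 56 * sqrt(219) / 7227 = 0.11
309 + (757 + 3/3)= 1067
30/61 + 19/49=2629/2989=0.88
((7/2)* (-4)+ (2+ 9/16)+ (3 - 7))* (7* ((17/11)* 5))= -835.03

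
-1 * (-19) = 19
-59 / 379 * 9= -1.40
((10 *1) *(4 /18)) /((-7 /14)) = -40 /9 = -4.44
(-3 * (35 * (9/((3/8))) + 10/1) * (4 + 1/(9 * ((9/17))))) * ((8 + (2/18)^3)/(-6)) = 14316.03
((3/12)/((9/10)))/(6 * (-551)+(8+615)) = -5/48294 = -0.00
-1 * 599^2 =-358801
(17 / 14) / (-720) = -17 / 10080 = -0.00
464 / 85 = 5.46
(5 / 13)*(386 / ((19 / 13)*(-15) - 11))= -965 / 214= -4.51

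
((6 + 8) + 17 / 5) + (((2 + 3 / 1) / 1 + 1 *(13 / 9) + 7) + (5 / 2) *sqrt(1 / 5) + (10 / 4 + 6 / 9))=sqrt(5) / 2 + 3061 / 90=35.13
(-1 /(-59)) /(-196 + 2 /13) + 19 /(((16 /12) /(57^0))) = 4281073 /300428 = 14.25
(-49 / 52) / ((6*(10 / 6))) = -49 / 520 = -0.09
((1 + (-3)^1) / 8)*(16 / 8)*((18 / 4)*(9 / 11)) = -81 / 44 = -1.84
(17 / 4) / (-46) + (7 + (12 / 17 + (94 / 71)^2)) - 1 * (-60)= 1093785303 / 15768248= 69.37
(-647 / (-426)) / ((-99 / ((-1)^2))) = -647 / 42174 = -0.02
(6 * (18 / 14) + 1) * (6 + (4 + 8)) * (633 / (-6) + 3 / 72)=-463173 / 28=-16541.89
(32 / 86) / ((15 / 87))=464 / 215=2.16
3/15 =1/5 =0.20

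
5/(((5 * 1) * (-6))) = -1/6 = -0.17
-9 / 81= -1 / 9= -0.11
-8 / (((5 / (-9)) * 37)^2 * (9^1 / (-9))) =648 / 34225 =0.02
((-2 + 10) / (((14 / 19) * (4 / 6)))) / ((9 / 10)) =380 / 21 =18.10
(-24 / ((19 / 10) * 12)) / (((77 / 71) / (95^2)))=-674500 / 77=-8759.74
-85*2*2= -340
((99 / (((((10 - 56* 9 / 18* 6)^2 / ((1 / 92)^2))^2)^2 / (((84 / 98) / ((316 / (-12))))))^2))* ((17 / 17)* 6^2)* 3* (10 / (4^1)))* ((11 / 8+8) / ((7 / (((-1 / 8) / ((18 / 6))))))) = -27064125 / 68038842778511780272459535816497277596290302156880175240603761546880876544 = -0.00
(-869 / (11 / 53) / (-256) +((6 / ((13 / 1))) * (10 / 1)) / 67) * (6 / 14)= 10986711 / 1560832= 7.04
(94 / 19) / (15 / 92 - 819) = -8648 / 1431327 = -0.01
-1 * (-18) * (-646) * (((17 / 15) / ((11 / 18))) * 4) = -4744224 / 55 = -86258.62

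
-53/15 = -3.53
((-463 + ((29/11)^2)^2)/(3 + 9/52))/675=-105239368/543547125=-0.19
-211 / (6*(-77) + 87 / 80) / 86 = 8440 / 1585539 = 0.01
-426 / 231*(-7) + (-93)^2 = 95281 / 11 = 8661.91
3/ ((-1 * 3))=-1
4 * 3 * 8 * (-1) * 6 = -576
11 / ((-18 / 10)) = -55 / 9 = -6.11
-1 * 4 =-4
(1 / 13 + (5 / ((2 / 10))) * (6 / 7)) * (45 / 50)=19.35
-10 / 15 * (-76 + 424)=-232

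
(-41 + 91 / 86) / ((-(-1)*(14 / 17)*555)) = -3893 / 44548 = -0.09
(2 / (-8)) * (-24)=6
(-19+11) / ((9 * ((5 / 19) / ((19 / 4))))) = -722 / 45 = -16.04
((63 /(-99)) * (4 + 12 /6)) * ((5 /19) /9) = -70 /627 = -0.11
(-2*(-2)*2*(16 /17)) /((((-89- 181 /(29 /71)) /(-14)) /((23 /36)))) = 0.13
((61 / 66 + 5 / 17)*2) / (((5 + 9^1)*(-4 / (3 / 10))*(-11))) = 0.00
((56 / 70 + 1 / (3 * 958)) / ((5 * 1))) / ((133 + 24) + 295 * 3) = 11501 / 74867700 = 0.00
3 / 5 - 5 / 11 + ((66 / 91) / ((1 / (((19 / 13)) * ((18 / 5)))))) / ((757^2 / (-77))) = 772031036 / 5326490455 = 0.14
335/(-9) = -335/9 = -37.22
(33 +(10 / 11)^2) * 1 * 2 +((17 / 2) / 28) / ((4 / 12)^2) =476929 / 6776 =70.39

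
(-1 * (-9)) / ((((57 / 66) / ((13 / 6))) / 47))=1061.21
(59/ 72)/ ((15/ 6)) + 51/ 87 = 4771/ 5220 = 0.91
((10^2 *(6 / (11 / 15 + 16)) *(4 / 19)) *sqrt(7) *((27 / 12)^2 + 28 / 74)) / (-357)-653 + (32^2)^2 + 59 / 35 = 36677364 / 35-2415750 *sqrt(7) / 20997907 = 1047924.38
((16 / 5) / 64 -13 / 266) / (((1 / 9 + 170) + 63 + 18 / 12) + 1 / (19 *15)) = 27 / 5616674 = 0.00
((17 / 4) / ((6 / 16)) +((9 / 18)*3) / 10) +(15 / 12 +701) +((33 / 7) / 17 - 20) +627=1321.01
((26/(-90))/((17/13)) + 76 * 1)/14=57971/10710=5.41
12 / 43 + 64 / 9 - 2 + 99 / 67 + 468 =12312847 / 25929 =474.87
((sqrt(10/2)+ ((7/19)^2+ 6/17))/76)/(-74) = -sqrt(5)/5624 -2999/34514488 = -0.00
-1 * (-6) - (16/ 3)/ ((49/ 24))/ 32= 290/ 49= 5.92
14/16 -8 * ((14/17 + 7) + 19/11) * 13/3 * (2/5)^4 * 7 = -163972249/2805000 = -58.46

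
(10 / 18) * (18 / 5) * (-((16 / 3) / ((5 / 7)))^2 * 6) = -50176 / 75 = -669.01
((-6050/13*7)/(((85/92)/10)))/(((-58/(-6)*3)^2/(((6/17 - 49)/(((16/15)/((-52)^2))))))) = 1256641386000/243049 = 5170321.15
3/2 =1.50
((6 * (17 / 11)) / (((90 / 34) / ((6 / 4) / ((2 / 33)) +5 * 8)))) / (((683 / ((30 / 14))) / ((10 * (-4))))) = -28.47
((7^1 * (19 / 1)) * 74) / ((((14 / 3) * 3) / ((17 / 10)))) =11951 / 10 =1195.10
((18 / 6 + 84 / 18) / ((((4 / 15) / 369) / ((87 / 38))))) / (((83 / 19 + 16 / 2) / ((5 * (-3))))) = -11075535 / 376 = -29456.21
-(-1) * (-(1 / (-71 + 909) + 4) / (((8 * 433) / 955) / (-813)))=2603319495 / 2902832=896.82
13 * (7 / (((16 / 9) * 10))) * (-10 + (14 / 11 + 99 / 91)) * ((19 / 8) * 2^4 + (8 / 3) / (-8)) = -2592333 / 1760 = -1472.92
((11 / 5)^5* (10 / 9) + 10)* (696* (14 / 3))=1228887296 / 5625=218468.85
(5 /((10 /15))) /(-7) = -15 /14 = -1.07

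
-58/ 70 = -29/ 35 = -0.83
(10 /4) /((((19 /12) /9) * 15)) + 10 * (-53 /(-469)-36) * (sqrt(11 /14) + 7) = -3196684 /1273-84155 * sqrt(154) /3283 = -2829.25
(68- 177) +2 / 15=-1633 / 15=-108.87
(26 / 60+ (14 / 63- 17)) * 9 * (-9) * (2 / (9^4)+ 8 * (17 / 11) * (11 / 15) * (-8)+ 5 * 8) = -43070.48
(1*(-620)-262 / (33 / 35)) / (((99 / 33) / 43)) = -1274090 / 99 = -12869.60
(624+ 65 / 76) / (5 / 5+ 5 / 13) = 617357 / 1368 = 451.28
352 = 352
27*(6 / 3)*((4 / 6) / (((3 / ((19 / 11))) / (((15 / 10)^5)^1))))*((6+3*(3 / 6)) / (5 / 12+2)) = 623295 / 1276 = 488.48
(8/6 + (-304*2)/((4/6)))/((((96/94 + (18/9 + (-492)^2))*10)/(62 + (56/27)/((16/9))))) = -12166279/511971750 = -0.02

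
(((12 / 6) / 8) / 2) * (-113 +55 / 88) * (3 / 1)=-2697 / 64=-42.14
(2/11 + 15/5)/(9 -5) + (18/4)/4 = 169/88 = 1.92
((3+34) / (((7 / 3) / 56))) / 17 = 888 / 17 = 52.24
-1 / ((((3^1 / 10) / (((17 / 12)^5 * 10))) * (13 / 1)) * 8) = -35496425 / 19408896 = -1.83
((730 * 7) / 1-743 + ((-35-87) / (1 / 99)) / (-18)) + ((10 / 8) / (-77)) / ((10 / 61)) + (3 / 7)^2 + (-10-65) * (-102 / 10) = 5803.08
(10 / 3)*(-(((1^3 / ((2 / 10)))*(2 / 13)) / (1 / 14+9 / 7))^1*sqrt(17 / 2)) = -700*sqrt(34) / 741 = -5.51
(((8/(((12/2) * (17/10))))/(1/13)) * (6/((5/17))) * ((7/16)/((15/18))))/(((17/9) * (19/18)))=88452/1615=54.77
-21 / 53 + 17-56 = -2088 / 53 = -39.40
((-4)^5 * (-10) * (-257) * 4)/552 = -1315840/69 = -19070.14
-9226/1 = -9226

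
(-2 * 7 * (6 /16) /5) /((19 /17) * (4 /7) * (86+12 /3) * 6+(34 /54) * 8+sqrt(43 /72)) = -0.00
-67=-67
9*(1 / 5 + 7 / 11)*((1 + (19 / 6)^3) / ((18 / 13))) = 423085 / 2376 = 178.07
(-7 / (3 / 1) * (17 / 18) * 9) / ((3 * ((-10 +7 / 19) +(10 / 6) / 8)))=0.70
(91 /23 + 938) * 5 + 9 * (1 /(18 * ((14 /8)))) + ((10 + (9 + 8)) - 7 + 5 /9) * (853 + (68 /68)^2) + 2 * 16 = 32307647 /1449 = 22296.51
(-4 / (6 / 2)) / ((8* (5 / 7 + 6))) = -0.02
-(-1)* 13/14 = 13/14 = 0.93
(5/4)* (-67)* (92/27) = -7705/27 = -285.37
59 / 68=0.87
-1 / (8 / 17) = -17 / 8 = -2.12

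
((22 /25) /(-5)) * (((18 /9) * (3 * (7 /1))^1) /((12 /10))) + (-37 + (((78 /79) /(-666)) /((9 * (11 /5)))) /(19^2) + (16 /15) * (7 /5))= -13058137190 /313395291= -41.67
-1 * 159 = -159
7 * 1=7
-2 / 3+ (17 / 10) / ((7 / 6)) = 83 / 105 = 0.79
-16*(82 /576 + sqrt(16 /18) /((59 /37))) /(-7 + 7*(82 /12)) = -2368*sqrt(2) /14455 - 41 /735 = -0.29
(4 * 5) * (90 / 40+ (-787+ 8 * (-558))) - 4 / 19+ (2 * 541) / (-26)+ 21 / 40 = -1037561053 / 9880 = -105016.30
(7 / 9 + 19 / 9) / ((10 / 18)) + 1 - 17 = -54 / 5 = -10.80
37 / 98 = 0.38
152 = 152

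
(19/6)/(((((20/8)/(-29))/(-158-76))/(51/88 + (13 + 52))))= 124013019/220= 563695.54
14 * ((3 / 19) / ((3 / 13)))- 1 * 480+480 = 182 / 19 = 9.58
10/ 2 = 5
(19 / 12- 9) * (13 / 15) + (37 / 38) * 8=4657 / 3420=1.36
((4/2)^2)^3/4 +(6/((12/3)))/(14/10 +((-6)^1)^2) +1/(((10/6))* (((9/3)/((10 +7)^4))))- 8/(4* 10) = 6253295/374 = 16720.04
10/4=5/2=2.50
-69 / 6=-23 / 2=-11.50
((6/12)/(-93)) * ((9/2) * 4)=-3/31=-0.10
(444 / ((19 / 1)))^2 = 197136 / 361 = 546.08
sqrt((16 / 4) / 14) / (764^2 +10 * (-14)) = sqrt(14) / 4084892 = 0.00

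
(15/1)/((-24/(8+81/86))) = -3845/688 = -5.59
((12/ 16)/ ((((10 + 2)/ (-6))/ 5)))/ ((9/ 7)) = -1.46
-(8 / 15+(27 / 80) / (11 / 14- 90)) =-79369 / 149880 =-0.53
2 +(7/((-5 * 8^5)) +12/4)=819193/163840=5.00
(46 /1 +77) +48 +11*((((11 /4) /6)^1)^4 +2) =193.49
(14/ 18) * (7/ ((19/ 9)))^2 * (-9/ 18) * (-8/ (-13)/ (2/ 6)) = -37044/ 4693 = -7.89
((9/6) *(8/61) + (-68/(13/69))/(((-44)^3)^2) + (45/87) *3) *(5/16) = 364711394419695/667493798985728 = 0.55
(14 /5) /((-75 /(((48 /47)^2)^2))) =-24772608 /609960125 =-0.04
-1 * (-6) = 6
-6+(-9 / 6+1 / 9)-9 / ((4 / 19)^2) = -30305 / 144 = -210.45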